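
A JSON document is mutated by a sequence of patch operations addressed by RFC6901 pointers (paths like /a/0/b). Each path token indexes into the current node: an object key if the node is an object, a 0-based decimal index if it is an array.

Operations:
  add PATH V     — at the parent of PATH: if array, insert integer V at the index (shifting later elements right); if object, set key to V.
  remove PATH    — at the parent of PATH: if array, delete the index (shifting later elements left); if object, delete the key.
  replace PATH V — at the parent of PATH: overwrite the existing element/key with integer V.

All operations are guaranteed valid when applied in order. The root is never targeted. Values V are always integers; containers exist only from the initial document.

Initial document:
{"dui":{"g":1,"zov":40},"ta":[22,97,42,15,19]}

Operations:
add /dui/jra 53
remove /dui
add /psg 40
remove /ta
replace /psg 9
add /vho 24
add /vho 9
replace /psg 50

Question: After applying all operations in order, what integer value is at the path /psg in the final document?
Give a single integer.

After op 1 (add /dui/jra 53): {"dui":{"g":1,"jra":53,"zov":40},"ta":[22,97,42,15,19]}
After op 2 (remove /dui): {"ta":[22,97,42,15,19]}
After op 3 (add /psg 40): {"psg":40,"ta":[22,97,42,15,19]}
After op 4 (remove /ta): {"psg":40}
After op 5 (replace /psg 9): {"psg":9}
After op 6 (add /vho 24): {"psg":9,"vho":24}
After op 7 (add /vho 9): {"psg":9,"vho":9}
After op 8 (replace /psg 50): {"psg":50,"vho":9}
Value at /psg: 50

Answer: 50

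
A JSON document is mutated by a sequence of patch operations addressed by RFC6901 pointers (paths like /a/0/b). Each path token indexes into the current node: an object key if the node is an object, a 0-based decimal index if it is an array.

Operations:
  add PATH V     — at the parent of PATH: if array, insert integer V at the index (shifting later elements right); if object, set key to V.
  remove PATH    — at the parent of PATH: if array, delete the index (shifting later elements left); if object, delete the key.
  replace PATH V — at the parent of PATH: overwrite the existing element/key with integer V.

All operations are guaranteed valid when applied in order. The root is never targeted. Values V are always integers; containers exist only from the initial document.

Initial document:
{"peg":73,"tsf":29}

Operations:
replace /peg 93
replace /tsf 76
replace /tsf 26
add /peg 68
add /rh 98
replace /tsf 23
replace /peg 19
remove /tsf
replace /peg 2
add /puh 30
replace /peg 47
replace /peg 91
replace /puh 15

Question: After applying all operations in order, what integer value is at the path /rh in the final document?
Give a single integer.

After op 1 (replace /peg 93): {"peg":93,"tsf":29}
After op 2 (replace /tsf 76): {"peg":93,"tsf":76}
After op 3 (replace /tsf 26): {"peg":93,"tsf":26}
After op 4 (add /peg 68): {"peg":68,"tsf":26}
After op 5 (add /rh 98): {"peg":68,"rh":98,"tsf":26}
After op 6 (replace /tsf 23): {"peg":68,"rh":98,"tsf":23}
After op 7 (replace /peg 19): {"peg":19,"rh":98,"tsf":23}
After op 8 (remove /tsf): {"peg":19,"rh":98}
After op 9 (replace /peg 2): {"peg":2,"rh":98}
After op 10 (add /puh 30): {"peg":2,"puh":30,"rh":98}
After op 11 (replace /peg 47): {"peg":47,"puh":30,"rh":98}
After op 12 (replace /peg 91): {"peg":91,"puh":30,"rh":98}
After op 13 (replace /puh 15): {"peg":91,"puh":15,"rh":98}
Value at /rh: 98

Answer: 98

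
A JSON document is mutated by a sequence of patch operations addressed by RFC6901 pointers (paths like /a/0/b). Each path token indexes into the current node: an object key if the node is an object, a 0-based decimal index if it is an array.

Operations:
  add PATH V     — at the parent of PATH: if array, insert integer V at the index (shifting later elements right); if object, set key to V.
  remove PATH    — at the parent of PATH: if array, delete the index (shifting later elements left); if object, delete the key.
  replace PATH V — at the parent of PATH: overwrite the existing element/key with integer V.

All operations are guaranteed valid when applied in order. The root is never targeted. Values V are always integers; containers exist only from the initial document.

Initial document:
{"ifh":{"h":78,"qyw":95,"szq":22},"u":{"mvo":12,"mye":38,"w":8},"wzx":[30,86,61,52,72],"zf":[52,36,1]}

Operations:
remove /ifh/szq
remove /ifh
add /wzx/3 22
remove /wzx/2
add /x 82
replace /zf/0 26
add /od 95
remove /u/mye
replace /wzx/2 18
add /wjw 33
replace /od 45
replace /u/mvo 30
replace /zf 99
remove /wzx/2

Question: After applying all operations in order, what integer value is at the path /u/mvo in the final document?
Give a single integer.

Answer: 30

Derivation:
After op 1 (remove /ifh/szq): {"ifh":{"h":78,"qyw":95},"u":{"mvo":12,"mye":38,"w":8},"wzx":[30,86,61,52,72],"zf":[52,36,1]}
After op 2 (remove /ifh): {"u":{"mvo":12,"mye":38,"w":8},"wzx":[30,86,61,52,72],"zf":[52,36,1]}
After op 3 (add /wzx/3 22): {"u":{"mvo":12,"mye":38,"w":8},"wzx":[30,86,61,22,52,72],"zf":[52,36,1]}
After op 4 (remove /wzx/2): {"u":{"mvo":12,"mye":38,"w":8},"wzx":[30,86,22,52,72],"zf":[52,36,1]}
After op 5 (add /x 82): {"u":{"mvo":12,"mye":38,"w":8},"wzx":[30,86,22,52,72],"x":82,"zf":[52,36,1]}
After op 6 (replace /zf/0 26): {"u":{"mvo":12,"mye":38,"w":8},"wzx":[30,86,22,52,72],"x":82,"zf":[26,36,1]}
After op 7 (add /od 95): {"od":95,"u":{"mvo":12,"mye":38,"w":8},"wzx":[30,86,22,52,72],"x":82,"zf":[26,36,1]}
After op 8 (remove /u/mye): {"od":95,"u":{"mvo":12,"w":8},"wzx":[30,86,22,52,72],"x":82,"zf":[26,36,1]}
After op 9 (replace /wzx/2 18): {"od":95,"u":{"mvo":12,"w":8},"wzx":[30,86,18,52,72],"x":82,"zf":[26,36,1]}
After op 10 (add /wjw 33): {"od":95,"u":{"mvo":12,"w":8},"wjw":33,"wzx":[30,86,18,52,72],"x":82,"zf":[26,36,1]}
After op 11 (replace /od 45): {"od":45,"u":{"mvo":12,"w":8},"wjw":33,"wzx":[30,86,18,52,72],"x":82,"zf":[26,36,1]}
After op 12 (replace /u/mvo 30): {"od":45,"u":{"mvo":30,"w":8},"wjw":33,"wzx":[30,86,18,52,72],"x":82,"zf":[26,36,1]}
After op 13 (replace /zf 99): {"od":45,"u":{"mvo":30,"w":8},"wjw":33,"wzx":[30,86,18,52,72],"x":82,"zf":99}
After op 14 (remove /wzx/2): {"od":45,"u":{"mvo":30,"w":8},"wjw":33,"wzx":[30,86,52,72],"x":82,"zf":99}
Value at /u/mvo: 30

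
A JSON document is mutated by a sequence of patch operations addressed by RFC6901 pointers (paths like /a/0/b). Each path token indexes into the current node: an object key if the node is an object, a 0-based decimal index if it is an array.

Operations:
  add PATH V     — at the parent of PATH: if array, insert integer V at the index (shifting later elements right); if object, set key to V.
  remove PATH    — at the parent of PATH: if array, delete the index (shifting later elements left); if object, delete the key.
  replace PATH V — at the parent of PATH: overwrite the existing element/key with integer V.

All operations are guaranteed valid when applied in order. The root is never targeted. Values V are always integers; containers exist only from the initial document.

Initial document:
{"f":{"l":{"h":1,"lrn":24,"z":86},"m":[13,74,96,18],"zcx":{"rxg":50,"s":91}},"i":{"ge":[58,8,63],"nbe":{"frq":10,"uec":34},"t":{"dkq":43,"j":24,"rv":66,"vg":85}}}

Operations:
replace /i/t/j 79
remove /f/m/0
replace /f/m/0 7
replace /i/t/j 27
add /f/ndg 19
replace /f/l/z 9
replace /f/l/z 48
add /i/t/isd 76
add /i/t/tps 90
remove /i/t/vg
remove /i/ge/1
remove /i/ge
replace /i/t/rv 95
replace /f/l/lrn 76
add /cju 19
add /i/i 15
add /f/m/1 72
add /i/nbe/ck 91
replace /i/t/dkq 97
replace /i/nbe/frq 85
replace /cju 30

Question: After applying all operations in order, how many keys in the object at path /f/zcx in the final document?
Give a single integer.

Answer: 2

Derivation:
After op 1 (replace /i/t/j 79): {"f":{"l":{"h":1,"lrn":24,"z":86},"m":[13,74,96,18],"zcx":{"rxg":50,"s":91}},"i":{"ge":[58,8,63],"nbe":{"frq":10,"uec":34},"t":{"dkq":43,"j":79,"rv":66,"vg":85}}}
After op 2 (remove /f/m/0): {"f":{"l":{"h":1,"lrn":24,"z":86},"m":[74,96,18],"zcx":{"rxg":50,"s":91}},"i":{"ge":[58,8,63],"nbe":{"frq":10,"uec":34},"t":{"dkq":43,"j":79,"rv":66,"vg":85}}}
After op 3 (replace /f/m/0 7): {"f":{"l":{"h":1,"lrn":24,"z":86},"m":[7,96,18],"zcx":{"rxg":50,"s":91}},"i":{"ge":[58,8,63],"nbe":{"frq":10,"uec":34},"t":{"dkq":43,"j":79,"rv":66,"vg":85}}}
After op 4 (replace /i/t/j 27): {"f":{"l":{"h":1,"lrn":24,"z":86},"m":[7,96,18],"zcx":{"rxg":50,"s":91}},"i":{"ge":[58,8,63],"nbe":{"frq":10,"uec":34},"t":{"dkq":43,"j":27,"rv":66,"vg":85}}}
After op 5 (add /f/ndg 19): {"f":{"l":{"h":1,"lrn":24,"z":86},"m":[7,96,18],"ndg":19,"zcx":{"rxg":50,"s":91}},"i":{"ge":[58,8,63],"nbe":{"frq":10,"uec":34},"t":{"dkq":43,"j":27,"rv":66,"vg":85}}}
After op 6 (replace /f/l/z 9): {"f":{"l":{"h":1,"lrn":24,"z":9},"m":[7,96,18],"ndg":19,"zcx":{"rxg":50,"s":91}},"i":{"ge":[58,8,63],"nbe":{"frq":10,"uec":34},"t":{"dkq":43,"j":27,"rv":66,"vg":85}}}
After op 7 (replace /f/l/z 48): {"f":{"l":{"h":1,"lrn":24,"z":48},"m":[7,96,18],"ndg":19,"zcx":{"rxg":50,"s":91}},"i":{"ge":[58,8,63],"nbe":{"frq":10,"uec":34},"t":{"dkq":43,"j":27,"rv":66,"vg":85}}}
After op 8 (add /i/t/isd 76): {"f":{"l":{"h":1,"lrn":24,"z":48},"m":[7,96,18],"ndg":19,"zcx":{"rxg":50,"s":91}},"i":{"ge":[58,8,63],"nbe":{"frq":10,"uec":34},"t":{"dkq":43,"isd":76,"j":27,"rv":66,"vg":85}}}
After op 9 (add /i/t/tps 90): {"f":{"l":{"h":1,"lrn":24,"z":48},"m":[7,96,18],"ndg":19,"zcx":{"rxg":50,"s":91}},"i":{"ge":[58,8,63],"nbe":{"frq":10,"uec":34},"t":{"dkq":43,"isd":76,"j":27,"rv":66,"tps":90,"vg":85}}}
After op 10 (remove /i/t/vg): {"f":{"l":{"h":1,"lrn":24,"z":48},"m":[7,96,18],"ndg":19,"zcx":{"rxg":50,"s":91}},"i":{"ge":[58,8,63],"nbe":{"frq":10,"uec":34},"t":{"dkq":43,"isd":76,"j":27,"rv":66,"tps":90}}}
After op 11 (remove /i/ge/1): {"f":{"l":{"h":1,"lrn":24,"z":48},"m":[7,96,18],"ndg":19,"zcx":{"rxg":50,"s":91}},"i":{"ge":[58,63],"nbe":{"frq":10,"uec":34},"t":{"dkq":43,"isd":76,"j":27,"rv":66,"tps":90}}}
After op 12 (remove /i/ge): {"f":{"l":{"h":1,"lrn":24,"z":48},"m":[7,96,18],"ndg":19,"zcx":{"rxg":50,"s":91}},"i":{"nbe":{"frq":10,"uec":34},"t":{"dkq":43,"isd":76,"j":27,"rv":66,"tps":90}}}
After op 13 (replace /i/t/rv 95): {"f":{"l":{"h":1,"lrn":24,"z":48},"m":[7,96,18],"ndg":19,"zcx":{"rxg":50,"s":91}},"i":{"nbe":{"frq":10,"uec":34},"t":{"dkq":43,"isd":76,"j":27,"rv":95,"tps":90}}}
After op 14 (replace /f/l/lrn 76): {"f":{"l":{"h":1,"lrn":76,"z":48},"m":[7,96,18],"ndg":19,"zcx":{"rxg":50,"s":91}},"i":{"nbe":{"frq":10,"uec":34},"t":{"dkq":43,"isd":76,"j":27,"rv":95,"tps":90}}}
After op 15 (add /cju 19): {"cju":19,"f":{"l":{"h":1,"lrn":76,"z":48},"m":[7,96,18],"ndg":19,"zcx":{"rxg":50,"s":91}},"i":{"nbe":{"frq":10,"uec":34},"t":{"dkq":43,"isd":76,"j":27,"rv":95,"tps":90}}}
After op 16 (add /i/i 15): {"cju":19,"f":{"l":{"h":1,"lrn":76,"z":48},"m":[7,96,18],"ndg":19,"zcx":{"rxg":50,"s":91}},"i":{"i":15,"nbe":{"frq":10,"uec":34},"t":{"dkq":43,"isd":76,"j":27,"rv":95,"tps":90}}}
After op 17 (add /f/m/1 72): {"cju":19,"f":{"l":{"h":1,"lrn":76,"z":48},"m":[7,72,96,18],"ndg":19,"zcx":{"rxg":50,"s":91}},"i":{"i":15,"nbe":{"frq":10,"uec":34},"t":{"dkq":43,"isd":76,"j":27,"rv":95,"tps":90}}}
After op 18 (add /i/nbe/ck 91): {"cju":19,"f":{"l":{"h":1,"lrn":76,"z":48},"m":[7,72,96,18],"ndg":19,"zcx":{"rxg":50,"s":91}},"i":{"i":15,"nbe":{"ck":91,"frq":10,"uec":34},"t":{"dkq":43,"isd":76,"j":27,"rv":95,"tps":90}}}
After op 19 (replace /i/t/dkq 97): {"cju":19,"f":{"l":{"h":1,"lrn":76,"z":48},"m":[7,72,96,18],"ndg":19,"zcx":{"rxg":50,"s":91}},"i":{"i":15,"nbe":{"ck":91,"frq":10,"uec":34},"t":{"dkq":97,"isd":76,"j":27,"rv":95,"tps":90}}}
After op 20 (replace /i/nbe/frq 85): {"cju":19,"f":{"l":{"h":1,"lrn":76,"z":48},"m":[7,72,96,18],"ndg":19,"zcx":{"rxg":50,"s":91}},"i":{"i":15,"nbe":{"ck":91,"frq":85,"uec":34},"t":{"dkq":97,"isd":76,"j":27,"rv":95,"tps":90}}}
After op 21 (replace /cju 30): {"cju":30,"f":{"l":{"h":1,"lrn":76,"z":48},"m":[7,72,96,18],"ndg":19,"zcx":{"rxg":50,"s":91}},"i":{"i":15,"nbe":{"ck":91,"frq":85,"uec":34},"t":{"dkq":97,"isd":76,"j":27,"rv":95,"tps":90}}}
Size at path /f/zcx: 2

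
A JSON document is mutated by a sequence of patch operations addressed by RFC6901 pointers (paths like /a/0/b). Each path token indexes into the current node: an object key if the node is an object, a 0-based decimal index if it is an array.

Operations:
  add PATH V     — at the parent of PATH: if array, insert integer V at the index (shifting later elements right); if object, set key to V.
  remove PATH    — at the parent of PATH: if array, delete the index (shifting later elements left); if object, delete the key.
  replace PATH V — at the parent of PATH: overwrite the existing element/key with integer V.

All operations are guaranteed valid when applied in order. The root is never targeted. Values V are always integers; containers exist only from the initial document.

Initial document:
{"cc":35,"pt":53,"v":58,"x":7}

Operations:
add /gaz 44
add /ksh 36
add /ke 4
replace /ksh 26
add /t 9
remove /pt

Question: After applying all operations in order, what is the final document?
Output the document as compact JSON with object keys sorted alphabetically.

Answer: {"cc":35,"gaz":44,"ke":4,"ksh":26,"t":9,"v":58,"x":7}

Derivation:
After op 1 (add /gaz 44): {"cc":35,"gaz":44,"pt":53,"v":58,"x":7}
After op 2 (add /ksh 36): {"cc":35,"gaz":44,"ksh":36,"pt":53,"v":58,"x":7}
After op 3 (add /ke 4): {"cc":35,"gaz":44,"ke":4,"ksh":36,"pt":53,"v":58,"x":7}
After op 4 (replace /ksh 26): {"cc":35,"gaz":44,"ke":4,"ksh":26,"pt":53,"v":58,"x":7}
After op 5 (add /t 9): {"cc":35,"gaz":44,"ke":4,"ksh":26,"pt":53,"t":9,"v":58,"x":7}
After op 6 (remove /pt): {"cc":35,"gaz":44,"ke":4,"ksh":26,"t":9,"v":58,"x":7}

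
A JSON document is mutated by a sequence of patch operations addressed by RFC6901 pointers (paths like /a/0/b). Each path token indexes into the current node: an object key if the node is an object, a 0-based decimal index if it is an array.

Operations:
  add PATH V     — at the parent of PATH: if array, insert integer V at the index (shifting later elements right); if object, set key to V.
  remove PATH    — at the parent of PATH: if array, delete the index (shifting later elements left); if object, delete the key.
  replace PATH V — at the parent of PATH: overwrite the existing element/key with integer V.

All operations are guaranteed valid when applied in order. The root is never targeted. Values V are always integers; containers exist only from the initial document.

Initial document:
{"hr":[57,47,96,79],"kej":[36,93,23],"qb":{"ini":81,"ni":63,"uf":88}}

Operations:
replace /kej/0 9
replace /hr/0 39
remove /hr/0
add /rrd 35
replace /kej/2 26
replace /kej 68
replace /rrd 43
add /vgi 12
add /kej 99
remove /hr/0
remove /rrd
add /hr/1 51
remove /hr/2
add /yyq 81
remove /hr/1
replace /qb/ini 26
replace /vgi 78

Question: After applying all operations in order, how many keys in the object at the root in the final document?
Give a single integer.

After op 1 (replace /kej/0 9): {"hr":[57,47,96,79],"kej":[9,93,23],"qb":{"ini":81,"ni":63,"uf":88}}
After op 2 (replace /hr/0 39): {"hr":[39,47,96,79],"kej":[9,93,23],"qb":{"ini":81,"ni":63,"uf":88}}
After op 3 (remove /hr/0): {"hr":[47,96,79],"kej":[9,93,23],"qb":{"ini":81,"ni":63,"uf":88}}
After op 4 (add /rrd 35): {"hr":[47,96,79],"kej":[9,93,23],"qb":{"ini":81,"ni":63,"uf":88},"rrd":35}
After op 5 (replace /kej/2 26): {"hr":[47,96,79],"kej":[9,93,26],"qb":{"ini":81,"ni":63,"uf":88},"rrd":35}
After op 6 (replace /kej 68): {"hr":[47,96,79],"kej":68,"qb":{"ini":81,"ni":63,"uf":88},"rrd":35}
After op 7 (replace /rrd 43): {"hr":[47,96,79],"kej":68,"qb":{"ini":81,"ni":63,"uf":88},"rrd":43}
After op 8 (add /vgi 12): {"hr":[47,96,79],"kej":68,"qb":{"ini":81,"ni":63,"uf":88},"rrd":43,"vgi":12}
After op 9 (add /kej 99): {"hr":[47,96,79],"kej":99,"qb":{"ini":81,"ni":63,"uf":88},"rrd":43,"vgi":12}
After op 10 (remove /hr/0): {"hr":[96,79],"kej":99,"qb":{"ini":81,"ni":63,"uf":88},"rrd":43,"vgi":12}
After op 11 (remove /rrd): {"hr":[96,79],"kej":99,"qb":{"ini":81,"ni":63,"uf":88},"vgi":12}
After op 12 (add /hr/1 51): {"hr":[96,51,79],"kej":99,"qb":{"ini":81,"ni":63,"uf":88},"vgi":12}
After op 13 (remove /hr/2): {"hr":[96,51],"kej":99,"qb":{"ini":81,"ni":63,"uf":88},"vgi":12}
After op 14 (add /yyq 81): {"hr":[96,51],"kej":99,"qb":{"ini":81,"ni":63,"uf":88},"vgi":12,"yyq":81}
After op 15 (remove /hr/1): {"hr":[96],"kej":99,"qb":{"ini":81,"ni":63,"uf":88},"vgi":12,"yyq":81}
After op 16 (replace /qb/ini 26): {"hr":[96],"kej":99,"qb":{"ini":26,"ni":63,"uf":88},"vgi":12,"yyq":81}
After op 17 (replace /vgi 78): {"hr":[96],"kej":99,"qb":{"ini":26,"ni":63,"uf":88},"vgi":78,"yyq":81}
Size at the root: 5

Answer: 5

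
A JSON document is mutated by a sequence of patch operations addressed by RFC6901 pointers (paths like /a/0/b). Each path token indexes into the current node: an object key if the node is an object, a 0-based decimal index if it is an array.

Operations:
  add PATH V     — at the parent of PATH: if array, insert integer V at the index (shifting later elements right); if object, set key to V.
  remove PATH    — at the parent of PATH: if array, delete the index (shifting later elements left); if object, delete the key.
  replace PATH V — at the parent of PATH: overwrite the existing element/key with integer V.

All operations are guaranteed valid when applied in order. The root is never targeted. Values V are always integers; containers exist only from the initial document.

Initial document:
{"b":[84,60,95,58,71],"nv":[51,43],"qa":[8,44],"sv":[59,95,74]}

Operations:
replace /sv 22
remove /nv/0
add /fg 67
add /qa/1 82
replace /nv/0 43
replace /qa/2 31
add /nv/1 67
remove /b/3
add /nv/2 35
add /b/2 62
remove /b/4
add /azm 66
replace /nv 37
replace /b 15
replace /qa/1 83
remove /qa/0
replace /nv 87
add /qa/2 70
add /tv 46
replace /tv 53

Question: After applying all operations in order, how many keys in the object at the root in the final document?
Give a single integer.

After op 1 (replace /sv 22): {"b":[84,60,95,58,71],"nv":[51,43],"qa":[8,44],"sv":22}
After op 2 (remove /nv/0): {"b":[84,60,95,58,71],"nv":[43],"qa":[8,44],"sv":22}
After op 3 (add /fg 67): {"b":[84,60,95,58,71],"fg":67,"nv":[43],"qa":[8,44],"sv":22}
After op 4 (add /qa/1 82): {"b":[84,60,95,58,71],"fg":67,"nv":[43],"qa":[8,82,44],"sv":22}
After op 5 (replace /nv/0 43): {"b":[84,60,95,58,71],"fg":67,"nv":[43],"qa":[8,82,44],"sv":22}
After op 6 (replace /qa/2 31): {"b":[84,60,95,58,71],"fg":67,"nv":[43],"qa":[8,82,31],"sv":22}
After op 7 (add /nv/1 67): {"b":[84,60,95,58,71],"fg":67,"nv":[43,67],"qa":[8,82,31],"sv":22}
After op 8 (remove /b/3): {"b":[84,60,95,71],"fg":67,"nv":[43,67],"qa":[8,82,31],"sv":22}
After op 9 (add /nv/2 35): {"b":[84,60,95,71],"fg":67,"nv":[43,67,35],"qa":[8,82,31],"sv":22}
After op 10 (add /b/2 62): {"b":[84,60,62,95,71],"fg":67,"nv":[43,67,35],"qa":[8,82,31],"sv":22}
After op 11 (remove /b/4): {"b":[84,60,62,95],"fg":67,"nv":[43,67,35],"qa":[8,82,31],"sv":22}
After op 12 (add /azm 66): {"azm":66,"b":[84,60,62,95],"fg":67,"nv":[43,67,35],"qa":[8,82,31],"sv":22}
After op 13 (replace /nv 37): {"azm":66,"b":[84,60,62,95],"fg":67,"nv":37,"qa":[8,82,31],"sv":22}
After op 14 (replace /b 15): {"azm":66,"b":15,"fg":67,"nv":37,"qa":[8,82,31],"sv":22}
After op 15 (replace /qa/1 83): {"azm":66,"b":15,"fg":67,"nv":37,"qa":[8,83,31],"sv":22}
After op 16 (remove /qa/0): {"azm":66,"b":15,"fg":67,"nv":37,"qa":[83,31],"sv":22}
After op 17 (replace /nv 87): {"azm":66,"b":15,"fg":67,"nv":87,"qa":[83,31],"sv":22}
After op 18 (add /qa/2 70): {"azm":66,"b":15,"fg":67,"nv":87,"qa":[83,31,70],"sv":22}
After op 19 (add /tv 46): {"azm":66,"b":15,"fg":67,"nv":87,"qa":[83,31,70],"sv":22,"tv":46}
After op 20 (replace /tv 53): {"azm":66,"b":15,"fg":67,"nv":87,"qa":[83,31,70],"sv":22,"tv":53}
Size at the root: 7

Answer: 7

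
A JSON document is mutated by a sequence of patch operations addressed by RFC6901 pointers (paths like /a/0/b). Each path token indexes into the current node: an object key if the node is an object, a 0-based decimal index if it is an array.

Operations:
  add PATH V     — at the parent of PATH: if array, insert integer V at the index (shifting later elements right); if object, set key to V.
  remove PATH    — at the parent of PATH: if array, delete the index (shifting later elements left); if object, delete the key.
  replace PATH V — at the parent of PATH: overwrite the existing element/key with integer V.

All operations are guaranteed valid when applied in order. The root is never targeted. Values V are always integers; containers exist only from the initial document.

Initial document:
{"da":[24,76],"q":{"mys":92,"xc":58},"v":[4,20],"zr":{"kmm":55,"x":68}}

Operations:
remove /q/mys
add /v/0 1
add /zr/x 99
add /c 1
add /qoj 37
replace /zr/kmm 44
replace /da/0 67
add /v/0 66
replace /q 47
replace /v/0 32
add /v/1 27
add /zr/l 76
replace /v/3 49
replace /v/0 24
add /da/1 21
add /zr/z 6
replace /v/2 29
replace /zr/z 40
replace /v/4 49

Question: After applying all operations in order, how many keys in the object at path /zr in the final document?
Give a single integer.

After op 1 (remove /q/mys): {"da":[24,76],"q":{"xc":58},"v":[4,20],"zr":{"kmm":55,"x":68}}
After op 2 (add /v/0 1): {"da":[24,76],"q":{"xc":58},"v":[1,4,20],"zr":{"kmm":55,"x":68}}
After op 3 (add /zr/x 99): {"da":[24,76],"q":{"xc":58},"v":[1,4,20],"zr":{"kmm":55,"x":99}}
After op 4 (add /c 1): {"c":1,"da":[24,76],"q":{"xc":58},"v":[1,4,20],"zr":{"kmm":55,"x":99}}
After op 5 (add /qoj 37): {"c":1,"da":[24,76],"q":{"xc":58},"qoj":37,"v":[1,4,20],"zr":{"kmm":55,"x":99}}
After op 6 (replace /zr/kmm 44): {"c":1,"da":[24,76],"q":{"xc":58},"qoj":37,"v":[1,4,20],"zr":{"kmm":44,"x":99}}
After op 7 (replace /da/0 67): {"c":1,"da":[67,76],"q":{"xc":58},"qoj":37,"v":[1,4,20],"zr":{"kmm":44,"x":99}}
After op 8 (add /v/0 66): {"c":1,"da":[67,76],"q":{"xc":58},"qoj":37,"v":[66,1,4,20],"zr":{"kmm":44,"x":99}}
After op 9 (replace /q 47): {"c":1,"da":[67,76],"q":47,"qoj":37,"v":[66,1,4,20],"zr":{"kmm":44,"x":99}}
After op 10 (replace /v/0 32): {"c":1,"da":[67,76],"q":47,"qoj":37,"v":[32,1,4,20],"zr":{"kmm":44,"x":99}}
After op 11 (add /v/1 27): {"c":1,"da":[67,76],"q":47,"qoj":37,"v":[32,27,1,4,20],"zr":{"kmm":44,"x":99}}
After op 12 (add /zr/l 76): {"c":1,"da":[67,76],"q":47,"qoj":37,"v":[32,27,1,4,20],"zr":{"kmm":44,"l":76,"x":99}}
After op 13 (replace /v/3 49): {"c":1,"da":[67,76],"q":47,"qoj":37,"v":[32,27,1,49,20],"zr":{"kmm":44,"l":76,"x":99}}
After op 14 (replace /v/0 24): {"c":1,"da":[67,76],"q":47,"qoj":37,"v":[24,27,1,49,20],"zr":{"kmm":44,"l":76,"x":99}}
After op 15 (add /da/1 21): {"c":1,"da":[67,21,76],"q":47,"qoj":37,"v":[24,27,1,49,20],"zr":{"kmm":44,"l":76,"x":99}}
After op 16 (add /zr/z 6): {"c":1,"da":[67,21,76],"q":47,"qoj":37,"v":[24,27,1,49,20],"zr":{"kmm":44,"l":76,"x":99,"z":6}}
After op 17 (replace /v/2 29): {"c":1,"da":[67,21,76],"q":47,"qoj":37,"v":[24,27,29,49,20],"zr":{"kmm":44,"l":76,"x":99,"z":6}}
After op 18 (replace /zr/z 40): {"c":1,"da":[67,21,76],"q":47,"qoj":37,"v":[24,27,29,49,20],"zr":{"kmm":44,"l":76,"x":99,"z":40}}
After op 19 (replace /v/4 49): {"c":1,"da":[67,21,76],"q":47,"qoj":37,"v":[24,27,29,49,49],"zr":{"kmm":44,"l":76,"x":99,"z":40}}
Size at path /zr: 4

Answer: 4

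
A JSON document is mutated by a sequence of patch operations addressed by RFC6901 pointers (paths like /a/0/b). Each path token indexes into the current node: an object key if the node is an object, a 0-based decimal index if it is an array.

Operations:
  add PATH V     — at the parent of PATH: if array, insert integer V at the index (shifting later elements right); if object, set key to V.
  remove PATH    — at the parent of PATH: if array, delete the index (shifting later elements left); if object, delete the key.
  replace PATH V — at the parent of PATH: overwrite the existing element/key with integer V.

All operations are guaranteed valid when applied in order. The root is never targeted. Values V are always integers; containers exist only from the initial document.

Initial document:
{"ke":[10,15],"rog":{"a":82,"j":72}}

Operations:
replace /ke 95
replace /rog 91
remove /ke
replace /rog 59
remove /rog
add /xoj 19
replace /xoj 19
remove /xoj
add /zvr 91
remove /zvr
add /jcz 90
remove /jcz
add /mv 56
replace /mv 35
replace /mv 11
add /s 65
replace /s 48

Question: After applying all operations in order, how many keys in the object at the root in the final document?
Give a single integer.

Answer: 2

Derivation:
After op 1 (replace /ke 95): {"ke":95,"rog":{"a":82,"j":72}}
After op 2 (replace /rog 91): {"ke":95,"rog":91}
After op 3 (remove /ke): {"rog":91}
After op 4 (replace /rog 59): {"rog":59}
After op 5 (remove /rog): {}
After op 6 (add /xoj 19): {"xoj":19}
After op 7 (replace /xoj 19): {"xoj":19}
After op 8 (remove /xoj): {}
After op 9 (add /zvr 91): {"zvr":91}
After op 10 (remove /zvr): {}
After op 11 (add /jcz 90): {"jcz":90}
After op 12 (remove /jcz): {}
After op 13 (add /mv 56): {"mv":56}
After op 14 (replace /mv 35): {"mv":35}
After op 15 (replace /mv 11): {"mv":11}
After op 16 (add /s 65): {"mv":11,"s":65}
After op 17 (replace /s 48): {"mv":11,"s":48}
Size at the root: 2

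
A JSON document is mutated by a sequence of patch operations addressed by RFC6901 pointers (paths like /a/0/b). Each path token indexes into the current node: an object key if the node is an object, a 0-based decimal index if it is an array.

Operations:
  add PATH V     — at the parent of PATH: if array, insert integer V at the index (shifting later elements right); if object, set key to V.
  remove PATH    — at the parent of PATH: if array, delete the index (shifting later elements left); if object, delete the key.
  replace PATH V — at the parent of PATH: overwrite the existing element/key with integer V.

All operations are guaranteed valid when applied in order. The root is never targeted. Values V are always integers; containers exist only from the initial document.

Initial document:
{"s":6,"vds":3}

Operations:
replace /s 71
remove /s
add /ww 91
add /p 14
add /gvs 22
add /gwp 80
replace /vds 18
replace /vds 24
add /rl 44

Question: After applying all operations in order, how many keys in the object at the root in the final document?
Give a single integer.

Answer: 6

Derivation:
After op 1 (replace /s 71): {"s":71,"vds":3}
After op 2 (remove /s): {"vds":3}
After op 3 (add /ww 91): {"vds":3,"ww":91}
After op 4 (add /p 14): {"p":14,"vds":3,"ww":91}
After op 5 (add /gvs 22): {"gvs":22,"p":14,"vds":3,"ww":91}
After op 6 (add /gwp 80): {"gvs":22,"gwp":80,"p":14,"vds":3,"ww":91}
After op 7 (replace /vds 18): {"gvs":22,"gwp":80,"p":14,"vds":18,"ww":91}
After op 8 (replace /vds 24): {"gvs":22,"gwp":80,"p":14,"vds":24,"ww":91}
After op 9 (add /rl 44): {"gvs":22,"gwp":80,"p":14,"rl":44,"vds":24,"ww":91}
Size at the root: 6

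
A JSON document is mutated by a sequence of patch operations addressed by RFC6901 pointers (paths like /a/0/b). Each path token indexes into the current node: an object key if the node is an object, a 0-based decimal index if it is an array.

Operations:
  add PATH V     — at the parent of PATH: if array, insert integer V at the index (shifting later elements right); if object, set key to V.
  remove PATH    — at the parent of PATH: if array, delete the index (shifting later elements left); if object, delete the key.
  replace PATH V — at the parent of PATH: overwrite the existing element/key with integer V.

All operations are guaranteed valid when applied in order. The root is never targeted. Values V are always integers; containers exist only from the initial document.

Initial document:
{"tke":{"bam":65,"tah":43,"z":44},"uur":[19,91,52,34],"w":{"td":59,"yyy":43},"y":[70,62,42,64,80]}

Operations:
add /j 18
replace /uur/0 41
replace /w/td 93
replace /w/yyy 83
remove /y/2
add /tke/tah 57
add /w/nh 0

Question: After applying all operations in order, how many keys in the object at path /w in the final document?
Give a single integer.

Answer: 3

Derivation:
After op 1 (add /j 18): {"j":18,"tke":{"bam":65,"tah":43,"z":44},"uur":[19,91,52,34],"w":{"td":59,"yyy":43},"y":[70,62,42,64,80]}
After op 2 (replace /uur/0 41): {"j":18,"tke":{"bam":65,"tah":43,"z":44},"uur":[41,91,52,34],"w":{"td":59,"yyy":43},"y":[70,62,42,64,80]}
After op 3 (replace /w/td 93): {"j":18,"tke":{"bam":65,"tah":43,"z":44},"uur":[41,91,52,34],"w":{"td":93,"yyy":43},"y":[70,62,42,64,80]}
After op 4 (replace /w/yyy 83): {"j":18,"tke":{"bam":65,"tah":43,"z":44},"uur":[41,91,52,34],"w":{"td":93,"yyy":83},"y":[70,62,42,64,80]}
After op 5 (remove /y/2): {"j":18,"tke":{"bam":65,"tah":43,"z":44},"uur":[41,91,52,34],"w":{"td":93,"yyy":83},"y":[70,62,64,80]}
After op 6 (add /tke/tah 57): {"j":18,"tke":{"bam":65,"tah":57,"z":44},"uur":[41,91,52,34],"w":{"td":93,"yyy":83},"y":[70,62,64,80]}
After op 7 (add /w/nh 0): {"j":18,"tke":{"bam":65,"tah":57,"z":44},"uur":[41,91,52,34],"w":{"nh":0,"td":93,"yyy":83},"y":[70,62,64,80]}
Size at path /w: 3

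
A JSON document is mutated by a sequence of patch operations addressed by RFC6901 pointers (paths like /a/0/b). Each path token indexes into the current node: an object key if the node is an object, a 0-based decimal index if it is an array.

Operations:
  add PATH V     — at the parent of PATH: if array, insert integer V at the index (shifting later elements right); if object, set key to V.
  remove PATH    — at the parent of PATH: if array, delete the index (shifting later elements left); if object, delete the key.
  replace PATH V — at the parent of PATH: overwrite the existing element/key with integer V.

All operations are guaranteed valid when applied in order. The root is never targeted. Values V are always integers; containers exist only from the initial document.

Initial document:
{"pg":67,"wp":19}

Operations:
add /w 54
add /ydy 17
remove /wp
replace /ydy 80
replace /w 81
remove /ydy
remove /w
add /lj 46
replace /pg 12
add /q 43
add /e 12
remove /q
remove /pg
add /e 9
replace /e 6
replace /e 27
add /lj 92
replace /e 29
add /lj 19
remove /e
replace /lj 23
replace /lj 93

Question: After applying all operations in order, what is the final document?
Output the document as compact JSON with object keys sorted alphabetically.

After op 1 (add /w 54): {"pg":67,"w":54,"wp":19}
After op 2 (add /ydy 17): {"pg":67,"w":54,"wp":19,"ydy":17}
After op 3 (remove /wp): {"pg":67,"w":54,"ydy":17}
After op 4 (replace /ydy 80): {"pg":67,"w":54,"ydy":80}
After op 5 (replace /w 81): {"pg":67,"w":81,"ydy":80}
After op 6 (remove /ydy): {"pg":67,"w":81}
After op 7 (remove /w): {"pg":67}
After op 8 (add /lj 46): {"lj":46,"pg":67}
After op 9 (replace /pg 12): {"lj":46,"pg":12}
After op 10 (add /q 43): {"lj":46,"pg":12,"q":43}
After op 11 (add /e 12): {"e":12,"lj":46,"pg":12,"q":43}
After op 12 (remove /q): {"e":12,"lj":46,"pg":12}
After op 13 (remove /pg): {"e":12,"lj":46}
After op 14 (add /e 9): {"e":9,"lj":46}
After op 15 (replace /e 6): {"e":6,"lj":46}
After op 16 (replace /e 27): {"e":27,"lj":46}
After op 17 (add /lj 92): {"e":27,"lj":92}
After op 18 (replace /e 29): {"e":29,"lj":92}
After op 19 (add /lj 19): {"e":29,"lj":19}
After op 20 (remove /e): {"lj":19}
After op 21 (replace /lj 23): {"lj":23}
After op 22 (replace /lj 93): {"lj":93}

Answer: {"lj":93}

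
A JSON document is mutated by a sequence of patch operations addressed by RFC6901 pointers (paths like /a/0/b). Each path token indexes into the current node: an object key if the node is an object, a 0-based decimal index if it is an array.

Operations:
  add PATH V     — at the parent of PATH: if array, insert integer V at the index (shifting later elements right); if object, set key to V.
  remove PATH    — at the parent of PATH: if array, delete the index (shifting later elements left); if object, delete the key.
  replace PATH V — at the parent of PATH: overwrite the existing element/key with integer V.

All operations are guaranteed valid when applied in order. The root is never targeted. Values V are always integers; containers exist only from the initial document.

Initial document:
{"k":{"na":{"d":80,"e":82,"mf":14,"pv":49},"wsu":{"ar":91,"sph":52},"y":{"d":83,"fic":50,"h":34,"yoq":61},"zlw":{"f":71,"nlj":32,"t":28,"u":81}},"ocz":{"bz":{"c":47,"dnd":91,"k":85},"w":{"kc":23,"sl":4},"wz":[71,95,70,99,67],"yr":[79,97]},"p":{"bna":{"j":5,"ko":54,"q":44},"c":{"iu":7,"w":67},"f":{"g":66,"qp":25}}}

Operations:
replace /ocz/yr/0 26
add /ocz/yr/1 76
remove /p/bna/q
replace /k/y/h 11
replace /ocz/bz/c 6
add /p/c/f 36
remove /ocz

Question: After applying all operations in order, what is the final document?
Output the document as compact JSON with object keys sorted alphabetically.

After op 1 (replace /ocz/yr/0 26): {"k":{"na":{"d":80,"e":82,"mf":14,"pv":49},"wsu":{"ar":91,"sph":52},"y":{"d":83,"fic":50,"h":34,"yoq":61},"zlw":{"f":71,"nlj":32,"t":28,"u":81}},"ocz":{"bz":{"c":47,"dnd":91,"k":85},"w":{"kc":23,"sl":4},"wz":[71,95,70,99,67],"yr":[26,97]},"p":{"bna":{"j":5,"ko":54,"q":44},"c":{"iu":7,"w":67},"f":{"g":66,"qp":25}}}
After op 2 (add /ocz/yr/1 76): {"k":{"na":{"d":80,"e":82,"mf":14,"pv":49},"wsu":{"ar":91,"sph":52},"y":{"d":83,"fic":50,"h":34,"yoq":61},"zlw":{"f":71,"nlj":32,"t":28,"u":81}},"ocz":{"bz":{"c":47,"dnd":91,"k":85},"w":{"kc":23,"sl":4},"wz":[71,95,70,99,67],"yr":[26,76,97]},"p":{"bna":{"j":5,"ko":54,"q":44},"c":{"iu":7,"w":67},"f":{"g":66,"qp":25}}}
After op 3 (remove /p/bna/q): {"k":{"na":{"d":80,"e":82,"mf":14,"pv":49},"wsu":{"ar":91,"sph":52},"y":{"d":83,"fic":50,"h":34,"yoq":61},"zlw":{"f":71,"nlj":32,"t":28,"u":81}},"ocz":{"bz":{"c":47,"dnd":91,"k":85},"w":{"kc":23,"sl":4},"wz":[71,95,70,99,67],"yr":[26,76,97]},"p":{"bna":{"j":5,"ko":54},"c":{"iu":7,"w":67},"f":{"g":66,"qp":25}}}
After op 4 (replace /k/y/h 11): {"k":{"na":{"d":80,"e":82,"mf":14,"pv":49},"wsu":{"ar":91,"sph":52},"y":{"d":83,"fic":50,"h":11,"yoq":61},"zlw":{"f":71,"nlj":32,"t":28,"u":81}},"ocz":{"bz":{"c":47,"dnd":91,"k":85},"w":{"kc":23,"sl":4},"wz":[71,95,70,99,67],"yr":[26,76,97]},"p":{"bna":{"j":5,"ko":54},"c":{"iu":7,"w":67},"f":{"g":66,"qp":25}}}
After op 5 (replace /ocz/bz/c 6): {"k":{"na":{"d":80,"e":82,"mf":14,"pv":49},"wsu":{"ar":91,"sph":52},"y":{"d":83,"fic":50,"h":11,"yoq":61},"zlw":{"f":71,"nlj":32,"t":28,"u":81}},"ocz":{"bz":{"c":6,"dnd":91,"k":85},"w":{"kc":23,"sl":4},"wz":[71,95,70,99,67],"yr":[26,76,97]},"p":{"bna":{"j":5,"ko":54},"c":{"iu":7,"w":67},"f":{"g":66,"qp":25}}}
After op 6 (add /p/c/f 36): {"k":{"na":{"d":80,"e":82,"mf":14,"pv":49},"wsu":{"ar":91,"sph":52},"y":{"d":83,"fic":50,"h":11,"yoq":61},"zlw":{"f":71,"nlj":32,"t":28,"u":81}},"ocz":{"bz":{"c":6,"dnd":91,"k":85},"w":{"kc":23,"sl":4},"wz":[71,95,70,99,67],"yr":[26,76,97]},"p":{"bna":{"j":5,"ko":54},"c":{"f":36,"iu":7,"w":67},"f":{"g":66,"qp":25}}}
After op 7 (remove /ocz): {"k":{"na":{"d":80,"e":82,"mf":14,"pv":49},"wsu":{"ar":91,"sph":52},"y":{"d":83,"fic":50,"h":11,"yoq":61},"zlw":{"f":71,"nlj":32,"t":28,"u":81}},"p":{"bna":{"j":5,"ko":54},"c":{"f":36,"iu":7,"w":67},"f":{"g":66,"qp":25}}}

Answer: {"k":{"na":{"d":80,"e":82,"mf":14,"pv":49},"wsu":{"ar":91,"sph":52},"y":{"d":83,"fic":50,"h":11,"yoq":61},"zlw":{"f":71,"nlj":32,"t":28,"u":81}},"p":{"bna":{"j":5,"ko":54},"c":{"f":36,"iu":7,"w":67},"f":{"g":66,"qp":25}}}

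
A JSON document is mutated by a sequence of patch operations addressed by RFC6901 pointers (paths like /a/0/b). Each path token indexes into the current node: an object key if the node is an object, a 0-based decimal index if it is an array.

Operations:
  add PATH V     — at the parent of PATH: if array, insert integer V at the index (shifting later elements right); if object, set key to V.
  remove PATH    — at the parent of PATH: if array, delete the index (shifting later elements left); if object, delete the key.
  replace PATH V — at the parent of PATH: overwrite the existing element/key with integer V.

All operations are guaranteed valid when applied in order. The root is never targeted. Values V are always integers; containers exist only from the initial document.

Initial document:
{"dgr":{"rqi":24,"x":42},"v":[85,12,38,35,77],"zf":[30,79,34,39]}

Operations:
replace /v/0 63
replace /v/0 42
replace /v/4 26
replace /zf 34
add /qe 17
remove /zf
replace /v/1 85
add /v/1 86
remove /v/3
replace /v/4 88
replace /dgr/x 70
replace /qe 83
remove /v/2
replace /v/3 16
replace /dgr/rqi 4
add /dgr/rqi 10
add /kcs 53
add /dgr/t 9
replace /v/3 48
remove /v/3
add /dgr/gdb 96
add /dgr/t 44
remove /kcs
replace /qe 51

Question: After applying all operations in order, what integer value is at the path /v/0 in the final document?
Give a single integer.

Answer: 42

Derivation:
After op 1 (replace /v/0 63): {"dgr":{"rqi":24,"x":42},"v":[63,12,38,35,77],"zf":[30,79,34,39]}
After op 2 (replace /v/0 42): {"dgr":{"rqi":24,"x":42},"v":[42,12,38,35,77],"zf":[30,79,34,39]}
After op 3 (replace /v/4 26): {"dgr":{"rqi":24,"x":42},"v":[42,12,38,35,26],"zf":[30,79,34,39]}
After op 4 (replace /zf 34): {"dgr":{"rqi":24,"x":42},"v":[42,12,38,35,26],"zf":34}
After op 5 (add /qe 17): {"dgr":{"rqi":24,"x":42},"qe":17,"v":[42,12,38,35,26],"zf":34}
After op 6 (remove /zf): {"dgr":{"rqi":24,"x":42},"qe":17,"v":[42,12,38,35,26]}
After op 7 (replace /v/1 85): {"dgr":{"rqi":24,"x":42},"qe":17,"v":[42,85,38,35,26]}
After op 8 (add /v/1 86): {"dgr":{"rqi":24,"x":42},"qe":17,"v":[42,86,85,38,35,26]}
After op 9 (remove /v/3): {"dgr":{"rqi":24,"x":42},"qe":17,"v":[42,86,85,35,26]}
After op 10 (replace /v/4 88): {"dgr":{"rqi":24,"x":42},"qe":17,"v":[42,86,85,35,88]}
After op 11 (replace /dgr/x 70): {"dgr":{"rqi":24,"x":70},"qe":17,"v":[42,86,85,35,88]}
After op 12 (replace /qe 83): {"dgr":{"rqi":24,"x":70},"qe":83,"v":[42,86,85,35,88]}
After op 13 (remove /v/2): {"dgr":{"rqi":24,"x":70},"qe":83,"v":[42,86,35,88]}
After op 14 (replace /v/3 16): {"dgr":{"rqi":24,"x":70},"qe":83,"v":[42,86,35,16]}
After op 15 (replace /dgr/rqi 4): {"dgr":{"rqi":4,"x":70},"qe":83,"v":[42,86,35,16]}
After op 16 (add /dgr/rqi 10): {"dgr":{"rqi":10,"x":70},"qe":83,"v":[42,86,35,16]}
After op 17 (add /kcs 53): {"dgr":{"rqi":10,"x":70},"kcs":53,"qe":83,"v":[42,86,35,16]}
After op 18 (add /dgr/t 9): {"dgr":{"rqi":10,"t":9,"x":70},"kcs":53,"qe":83,"v":[42,86,35,16]}
After op 19 (replace /v/3 48): {"dgr":{"rqi":10,"t":9,"x":70},"kcs":53,"qe":83,"v":[42,86,35,48]}
After op 20 (remove /v/3): {"dgr":{"rqi":10,"t":9,"x":70},"kcs":53,"qe":83,"v":[42,86,35]}
After op 21 (add /dgr/gdb 96): {"dgr":{"gdb":96,"rqi":10,"t":9,"x":70},"kcs":53,"qe":83,"v":[42,86,35]}
After op 22 (add /dgr/t 44): {"dgr":{"gdb":96,"rqi":10,"t":44,"x":70},"kcs":53,"qe":83,"v":[42,86,35]}
After op 23 (remove /kcs): {"dgr":{"gdb":96,"rqi":10,"t":44,"x":70},"qe":83,"v":[42,86,35]}
After op 24 (replace /qe 51): {"dgr":{"gdb":96,"rqi":10,"t":44,"x":70},"qe":51,"v":[42,86,35]}
Value at /v/0: 42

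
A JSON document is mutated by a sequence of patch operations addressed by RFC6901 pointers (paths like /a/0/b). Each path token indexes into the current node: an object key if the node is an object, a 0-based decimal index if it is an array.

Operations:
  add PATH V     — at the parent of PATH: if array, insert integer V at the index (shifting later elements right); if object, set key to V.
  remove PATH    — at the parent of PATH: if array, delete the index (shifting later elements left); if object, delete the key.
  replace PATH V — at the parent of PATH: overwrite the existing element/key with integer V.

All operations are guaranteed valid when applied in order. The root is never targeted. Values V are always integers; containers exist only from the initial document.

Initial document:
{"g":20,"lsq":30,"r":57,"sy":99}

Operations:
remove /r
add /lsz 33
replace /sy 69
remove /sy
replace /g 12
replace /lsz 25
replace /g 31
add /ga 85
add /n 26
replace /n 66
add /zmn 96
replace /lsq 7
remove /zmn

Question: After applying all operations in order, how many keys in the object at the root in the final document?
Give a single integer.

Answer: 5

Derivation:
After op 1 (remove /r): {"g":20,"lsq":30,"sy":99}
After op 2 (add /lsz 33): {"g":20,"lsq":30,"lsz":33,"sy":99}
After op 3 (replace /sy 69): {"g":20,"lsq":30,"lsz":33,"sy":69}
After op 4 (remove /sy): {"g":20,"lsq":30,"lsz":33}
After op 5 (replace /g 12): {"g":12,"lsq":30,"lsz":33}
After op 6 (replace /lsz 25): {"g":12,"lsq":30,"lsz":25}
After op 7 (replace /g 31): {"g":31,"lsq":30,"lsz":25}
After op 8 (add /ga 85): {"g":31,"ga":85,"lsq":30,"lsz":25}
After op 9 (add /n 26): {"g":31,"ga":85,"lsq":30,"lsz":25,"n":26}
After op 10 (replace /n 66): {"g":31,"ga":85,"lsq":30,"lsz":25,"n":66}
After op 11 (add /zmn 96): {"g":31,"ga":85,"lsq":30,"lsz":25,"n":66,"zmn":96}
After op 12 (replace /lsq 7): {"g":31,"ga":85,"lsq":7,"lsz":25,"n":66,"zmn":96}
After op 13 (remove /zmn): {"g":31,"ga":85,"lsq":7,"lsz":25,"n":66}
Size at the root: 5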